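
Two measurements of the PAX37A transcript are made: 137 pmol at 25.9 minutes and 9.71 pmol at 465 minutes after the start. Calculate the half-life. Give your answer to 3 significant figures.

115 minutes

Over Δt = 465 − 25.9 = 439.1 minutes, the level fell by a factor of 137/9.71 ≈ 14.109.
n = log₂(14.109) ≈ 3.8186 half-lives, so t½ = 439.1/3.8186 ≈ 114.99 minutes.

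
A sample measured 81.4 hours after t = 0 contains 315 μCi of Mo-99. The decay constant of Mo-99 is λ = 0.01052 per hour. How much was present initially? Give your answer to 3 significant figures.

t½ = ln 2 / λ = 0.69315 / 0.01052 ≈ 65.889 hours.
Number of half-lives elapsed: n = 81.4/65.889 ≈ 1.2354.
A₀ = A × 2^n = 315 × 2^1.2354 = 315 × 2.3545 ≈ 741.67 μCi.

742 μCi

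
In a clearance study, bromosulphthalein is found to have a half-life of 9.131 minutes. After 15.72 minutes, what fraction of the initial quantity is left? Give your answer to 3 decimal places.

0.303

n = 15.72/9.131 ≈ 1.7216 half-lives.
Fraction remaining = (1/2)^1.7216 ≈ 0.30321.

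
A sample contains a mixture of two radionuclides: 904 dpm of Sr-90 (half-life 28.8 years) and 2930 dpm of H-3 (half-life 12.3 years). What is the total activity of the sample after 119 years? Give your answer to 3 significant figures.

Sr-90: 904 × (1/2)^(119/28.8) = 904 × (1/2)^4.1319 ≈ 51.562 dpm.
H-3: 2930 × (1/2)^(119/12.3) = 2930 × (1/2)^9.6748 ≈ 3.5848 dpm.
Total = 51.562 + 3.5848 ≈ 55.147 dpm.

55.1 dpm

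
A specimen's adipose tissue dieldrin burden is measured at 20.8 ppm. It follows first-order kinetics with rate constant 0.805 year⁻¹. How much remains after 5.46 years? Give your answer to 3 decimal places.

0.257 ppm

t½ = ln 2 / λ = 0.69315 / 0.805 ≈ 0.86105 years.
Number of half-lives: n = 5.46/0.86105 ≈ 6.3411.
Remaining = 20.8 × (1/2)^6.3411 = 20.8 × 0.012335 ≈ 0.25657 ppm.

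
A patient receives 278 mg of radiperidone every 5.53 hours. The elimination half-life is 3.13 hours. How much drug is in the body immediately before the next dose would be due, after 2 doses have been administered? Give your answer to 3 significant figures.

106 mg

The 2 doses were given 11.06, 5.53 hours ago.
Total = 278·(1/2)^(11.06/3.13) + 278·(1/2)^(5.53/3.13)
      = 24.007 + 81.695 ≈ 105.7 mg.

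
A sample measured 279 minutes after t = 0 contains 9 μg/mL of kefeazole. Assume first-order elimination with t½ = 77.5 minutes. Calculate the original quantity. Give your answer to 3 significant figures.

Number of half-lives elapsed: n = 279/77.5 ≈ 3.6.
A₀ = A × 2^n = 9 × 2^3.6 = 9 × 12.126 ≈ 109.13 μg/mL.

109 μg/mL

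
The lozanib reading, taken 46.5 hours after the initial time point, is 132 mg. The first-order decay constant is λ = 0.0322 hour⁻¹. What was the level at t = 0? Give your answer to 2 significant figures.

590 mg

t½ = ln 2 / λ = 0.69315 / 0.0322 ≈ 21.526 hours.
Number of half-lives elapsed: n = 46.5/21.526 ≈ 2.1601.
A₀ = A × 2^n = 132 × 2^2.1601 = 132 × 4.4696 ≈ 589.99 mg.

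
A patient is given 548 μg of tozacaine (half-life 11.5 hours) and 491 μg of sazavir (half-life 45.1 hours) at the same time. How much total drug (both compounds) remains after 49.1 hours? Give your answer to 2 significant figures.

tozacaine: 548 × (1/2)^(49.1/11.5) = 548 × (1/2)^4.2696 ≈ 28.413 μg.
sazavir: 491 × (1/2)^(49.1/45.1) = 491 × (1/2)^1.0887 ≈ 230.86 μg.
Total = 28.413 + 230.86 ≈ 259.27 μg.

260 μg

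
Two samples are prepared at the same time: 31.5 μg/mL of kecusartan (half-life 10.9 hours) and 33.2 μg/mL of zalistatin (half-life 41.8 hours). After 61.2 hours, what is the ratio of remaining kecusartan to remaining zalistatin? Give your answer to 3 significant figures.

0.0534

kecusartan: 31.5 × (1/2)^(61.2/10.9) = 31.5 × (1/2)^5.6147 ≈ 0.64287 μg/mL.
zalistatin: 33.2 × (1/2)^(61.2/41.8) = 33.2 × (1/2)^1.4641 ≈ 12.034 μg/mL.
Ratio ≈ 0.64287 / 12.034 ≈ 0.053423.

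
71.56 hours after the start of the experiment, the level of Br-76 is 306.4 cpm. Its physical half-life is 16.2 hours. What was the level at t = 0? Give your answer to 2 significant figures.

Number of half-lives elapsed: n = 71.56/16.2 ≈ 4.4173.
A₀ = A × 2^n = 306.4 × 2^4.4173 = 306.4 × 21.367 ≈ 6546.7 cpm.

6500 cpm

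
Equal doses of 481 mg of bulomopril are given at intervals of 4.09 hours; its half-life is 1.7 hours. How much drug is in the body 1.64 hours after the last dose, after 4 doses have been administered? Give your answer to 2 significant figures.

The 4 doses were given 13.91, 9.82, 5.73, 1.64 hours ago.
Total = 481·(1/2)^(13.91/1.7) + 481·(1/2)^(9.82/1.7) + 481·(1/2)^(5.73/1.7) + 481·(1/2)^(1.64/1.7)
      = 1.6558 + 8.7751 + 46.505 + 246.46 ≈ 303.39 mg.

300 mg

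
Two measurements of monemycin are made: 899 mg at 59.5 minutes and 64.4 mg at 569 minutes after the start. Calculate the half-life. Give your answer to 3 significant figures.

134 minutes

Over Δt = 569 − 59.5 = 509.5 minutes, the level fell by a factor of 899/64.4 ≈ 13.96.
n = log₂(13.96) ≈ 3.8032 half-lives, so t½ = 509.5/3.8032 ≈ 133.97 minutes.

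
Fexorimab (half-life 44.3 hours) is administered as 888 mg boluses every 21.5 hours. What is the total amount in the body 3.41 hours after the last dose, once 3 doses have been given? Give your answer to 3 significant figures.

The 3 doses were given 46.41, 24.91, 3.41 hours ago.
Total = 888·(1/2)^(46.41/44.3) + 888·(1/2)^(24.91/44.3) + 888·(1/2)^(3.41/44.3)
      = 429.58 + 601.37 + 841.86 ≈ 1872.8 mg.

1870 mg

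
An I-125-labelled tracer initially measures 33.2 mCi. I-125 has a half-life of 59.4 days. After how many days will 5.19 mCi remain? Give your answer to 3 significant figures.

159 days

Fraction remaining = 5.19/33.2 ≈ 0.15633.
n = log₂(33.2/5.19) = ln(6.3969)/ln 2 ≈ 2.6774 half-lives.
t = n × t½ = 2.6774 × 59.4 ≈ 159.04 days.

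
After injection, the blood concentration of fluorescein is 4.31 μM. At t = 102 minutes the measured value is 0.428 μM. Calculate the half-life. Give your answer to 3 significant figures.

A/A₀ = 0.428/4.31 ≈ 0.099304.
n = log₂(10.07) ≈ 3.332 half-lives elapsed in 102 minutes.
t½ = 102/3.332 ≈ 30.612 minutes.

30.6 minutes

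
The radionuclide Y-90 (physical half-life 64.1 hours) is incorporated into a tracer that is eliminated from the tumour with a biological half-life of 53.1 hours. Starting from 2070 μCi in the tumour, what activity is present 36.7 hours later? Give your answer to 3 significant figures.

1/t_eff = 1/t_phys + 1/t_biol = 1/64.1 + 1/53.1 = 0.034433 per hour.
t_eff = 64.1 × 53.1 / (64.1 + 53.1) ≈ 29.042 hours.
Remaining = 2070 × (1/2)^(36.7/29.042) = 2070 × (1/2)^1.2637 ≈ 862.11 μCi.

862 μCi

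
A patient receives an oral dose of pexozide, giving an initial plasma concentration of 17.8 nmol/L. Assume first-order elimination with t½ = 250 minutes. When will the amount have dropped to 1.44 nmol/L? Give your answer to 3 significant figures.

907 minutes

Fraction remaining = 1.44/17.8 ≈ 0.080899.
n = log₂(17.8/1.44) = ln(12.361)/ln 2 ≈ 3.6277 half-lives.
t = n × t½ = 3.6277 × 250 ≈ 906.93 minutes.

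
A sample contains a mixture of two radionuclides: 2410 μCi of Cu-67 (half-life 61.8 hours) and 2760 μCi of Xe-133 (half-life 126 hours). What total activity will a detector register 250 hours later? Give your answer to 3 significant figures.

Cu-67: 2410 × (1/2)^(250/61.8) = 2410 × (1/2)^4.0453 ≈ 145.97 μCi.
Xe-133: 2760 × (1/2)^(250/126) = 2760 × (1/2)^1.9841 ≈ 697.63 μCi.
Total = 145.97 + 697.63 ≈ 843.6 μCi.

844 μCi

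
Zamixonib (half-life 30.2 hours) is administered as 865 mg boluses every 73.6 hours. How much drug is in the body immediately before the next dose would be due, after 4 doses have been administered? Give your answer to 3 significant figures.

196 mg

The 4 doses were given 294.4, 220.8, 147.2, 73.6 hours ago.
Total = 865·(1/2)^(294.4/30.2) + 865·(1/2)^(220.8/30.2) + 865·(1/2)^(147.2/30.2) + 865·(1/2)^(73.6/30.2)
      = 1.0057 + 5.4464 + 29.495 + 159.73 ≈ 195.67 mg.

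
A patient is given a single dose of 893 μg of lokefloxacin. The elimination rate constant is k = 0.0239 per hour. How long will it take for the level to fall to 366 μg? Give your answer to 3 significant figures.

37.3 hours

t½ = ln 2 / k = 0.69315 / 0.0239 ≈ 29.002 hours.
Fraction remaining = 366/893 ≈ 0.40985.
n = log₂(893/366) = ln(2.4399)/ln 2 ≈ 1.2868 half-lives.
t = n × t½ = 1.2868 × 29.002 ≈ 37.32 hours.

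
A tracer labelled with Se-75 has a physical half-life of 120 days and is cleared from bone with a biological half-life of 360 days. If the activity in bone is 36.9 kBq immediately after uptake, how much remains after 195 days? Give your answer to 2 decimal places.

1/t_eff = 1/t_phys + 1/t_biol = 1/120 + 1/360 = 0.011111 per day.
t_eff = 120 × 360 / (120 + 360) ≈ 90 days.
Remaining = 36.9 × (1/2)^(195/90) = 36.9 × (1/2)^2.1667 ≈ 8.2185 kBq.

8.22 kBq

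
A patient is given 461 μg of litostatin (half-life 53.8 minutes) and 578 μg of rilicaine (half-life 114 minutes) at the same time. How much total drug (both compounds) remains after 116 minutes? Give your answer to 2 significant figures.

litostatin: 461 × (1/2)^(116/53.8) = 461 × (1/2)^2.1561 ≈ 103.43 μg.
rilicaine: 578 × (1/2)^(116/114) = 578 × (1/2)^1.0175 ≈ 285.51 μg.
Total = 103.43 + 285.51 ≈ 388.94 μg.

390 μg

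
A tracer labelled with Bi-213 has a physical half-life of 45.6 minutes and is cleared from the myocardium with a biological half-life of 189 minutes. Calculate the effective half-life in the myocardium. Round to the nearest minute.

37 minutes

1/t_eff = 1/t_phys + 1/t_biol = 1/45.6 + 1/189 = 0.027221 per minute.
t_eff = 45.6 × 189 / (45.6 + 189) ≈ 36.737 minutes.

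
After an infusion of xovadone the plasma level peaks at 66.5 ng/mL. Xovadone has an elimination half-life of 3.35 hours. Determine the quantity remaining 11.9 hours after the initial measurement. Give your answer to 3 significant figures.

Number of half-lives: n = 11.9/3.35 ≈ 3.5522.
Remaining = 66.5 × (1/2)^3.5522 = 66.5 × 0.085245 ≈ 5.6688 ng/mL.

5.67 ng/mL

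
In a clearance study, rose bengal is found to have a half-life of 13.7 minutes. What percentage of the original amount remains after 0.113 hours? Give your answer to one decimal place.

0.113 hours = 6.78 minutes.
n = 6.78/13.7 ≈ 0.49489 half-lives.
Fraction remaining = (1/2)^0.49489 ≈ 0.70962, i.e. 70.962%.

71.0%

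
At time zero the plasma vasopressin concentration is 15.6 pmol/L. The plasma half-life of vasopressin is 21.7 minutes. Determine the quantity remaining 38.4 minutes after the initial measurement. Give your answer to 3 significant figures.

Number of half-lives: n = 38.4/21.7 ≈ 1.7696.
Remaining = 15.6 × (1/2)^1.7696 = 15.6 × 0.29329 ≈ 4.5754 pmol/L.

4.58 pmol/L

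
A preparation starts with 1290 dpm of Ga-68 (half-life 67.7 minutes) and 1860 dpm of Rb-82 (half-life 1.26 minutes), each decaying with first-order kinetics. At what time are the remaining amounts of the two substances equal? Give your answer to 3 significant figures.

Set 1290·(1/2)^(t/67.7) = 1860·(1/2)^(t/1.26).
Taking log₂: log₂(1290/1860) = t·(1/67.7 − 1/1.26).
log₂(0.69355) = -0.52793; 1/67.7 − 1/1.26 = -0.77888.
t = -0.52793 / -0.77888 ≈ 0.67781 minutes.

0.678 minutes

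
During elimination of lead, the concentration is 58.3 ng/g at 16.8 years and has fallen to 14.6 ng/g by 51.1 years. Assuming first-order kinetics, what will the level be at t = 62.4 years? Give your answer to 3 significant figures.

9.25 ng/g

Over Δt = 51.1 − 16.8 = 34.3 years, the level fell by a factor of 58.3/14.6 ≈ 3.9932.
n = log₂(3.9932) ≈ 1.9975 half-lives, so t½ = 34.3/1.9975 ≈ 17.171 years.
From t = 51.1 to t = 62.4: 14.6 × (1/2)^((62.4−51.1)/17.171) ≈ 9.2523 ng/g.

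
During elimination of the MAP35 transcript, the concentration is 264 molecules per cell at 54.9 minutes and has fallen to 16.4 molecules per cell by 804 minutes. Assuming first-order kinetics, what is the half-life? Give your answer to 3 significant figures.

187 minutes

Over Δt = 804 − 54.9 = 749.1 minutes, the level fell by a factor of 264/16.4 ≈ 16.098.
n = log₂(16.098) ≈ 4.0088 half-lives, so t½ = 749.1/4.0088 ≈ 186.87 minutes.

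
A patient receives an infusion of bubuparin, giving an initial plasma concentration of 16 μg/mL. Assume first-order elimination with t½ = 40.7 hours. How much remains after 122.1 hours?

Elapsed time is 3 half-lives (122.1/40.7).
Each half-life halves the amount: 16 × (1/2)^3 = 16/8 = 2 μg/mL.

2 μg/mL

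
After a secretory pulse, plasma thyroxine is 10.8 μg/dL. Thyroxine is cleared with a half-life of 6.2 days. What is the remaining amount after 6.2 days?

Elapsed time is 1 half-life (6.2/6.2).
Each half-life halves the amount: 10.8 × (1/2)^1 = 10.8/2 = 5.4 μg/dL.

5.4 μg/dL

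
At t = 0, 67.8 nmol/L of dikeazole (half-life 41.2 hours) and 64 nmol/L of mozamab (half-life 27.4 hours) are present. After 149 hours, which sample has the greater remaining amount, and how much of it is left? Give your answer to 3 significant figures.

dikeazole, 5.53 nmol/L

dikeazole: 67.8 × (1/2)^3.6165 ≈ 5.5278 nmol/L.
mozamab: 64 × (1/2)^5.438 ≈ 1.4764 nmol/L.
Dikeazole has more remaining, at ≈ 5.5278 nmol/L.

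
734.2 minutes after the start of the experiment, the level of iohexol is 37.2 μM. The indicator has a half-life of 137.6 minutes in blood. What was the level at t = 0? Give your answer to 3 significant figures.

Number of half-lives elapsed: n = 734.2/137.6 ≈ 5.3358.
A₀ = A × 2^n = 37.2 × 2^5.3358 = 37.2 × 40.385 ≈ 1502.3 μM.

1500 μM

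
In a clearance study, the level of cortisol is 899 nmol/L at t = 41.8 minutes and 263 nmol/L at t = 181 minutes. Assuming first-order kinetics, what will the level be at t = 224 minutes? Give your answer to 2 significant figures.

180 nmol/L

Over Δt = 181 − 41.8 = 139.2 minutes, the level fell by a factor of 899/263 ≈ 3.4183.
n = log₂(3.4183) ≈ 1.7733 half-lives, so t½ = 139.2/1.7733 ≈ 78.5 minutes.
From t = 181 to t = 224: 263 × (1/2)^((224−181)/78.5) ≈ 179.91 nmol/L.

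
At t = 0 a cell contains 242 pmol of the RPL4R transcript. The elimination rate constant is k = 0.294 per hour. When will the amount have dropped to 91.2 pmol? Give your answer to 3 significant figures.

t½ = ln 2 / k = 0.69315 / 0.294 ≈ 2.3576 hours.
Fraction remaining = 91.2/242 ≈ 0.37686.
n = log₂(242/91.2) = ln(2.6535)/ln 2 ≈ 1.4079 half-lives.
t = n × t½ = 1.4079 × 2.3576 ≈ 3.3193 hours.

3.32 hours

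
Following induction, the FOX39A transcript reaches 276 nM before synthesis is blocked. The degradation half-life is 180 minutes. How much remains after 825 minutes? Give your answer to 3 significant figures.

11.5 nM

Number of half-lives: n = 825/180 ≈ 4.5833.
Remaining = 276 × (1/2)^4.5833 = 276 × 0.041714 ≈ 11.513 nM.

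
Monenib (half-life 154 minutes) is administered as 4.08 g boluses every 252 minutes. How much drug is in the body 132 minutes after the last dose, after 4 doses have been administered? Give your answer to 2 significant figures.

The 4 doses were given 888, 636, 384, 132 minutes ago.
Total = 4.08·(1/2)^(888/154) + 4.08·(1/2)^(636/154) + 4.08·(1/2)^(384/154) + 4.08·(1/2)^(132/154)
      = 0.074964 + 0.23305 + 0.7245 + 2.2523 ≈ 3.2849 g.

3.3 g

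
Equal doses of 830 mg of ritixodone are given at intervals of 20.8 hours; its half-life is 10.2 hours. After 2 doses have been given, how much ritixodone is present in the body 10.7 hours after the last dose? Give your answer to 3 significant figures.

499 mg

The 2 doses were given 31.5, 10.7 hours ago.
Total = 830·(1/2)^(31.5/10.2) + 830·(1/2)^(10.7/10.2)
      = 97.595 + 401.14 ≈ 498.73 mg.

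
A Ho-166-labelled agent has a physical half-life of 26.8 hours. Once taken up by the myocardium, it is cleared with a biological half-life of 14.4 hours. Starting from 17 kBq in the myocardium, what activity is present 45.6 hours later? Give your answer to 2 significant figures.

1/t_eff = 1/t_phys + 1/t_biol = 1/26.8 + 1/14.4 = 0.10676 per hour.
t_eff = 26.8 × 14.4 / (26.8 + 14.4) ≈ 9.367 hours.
Remaining = 17 × (1/2)^(45.6/9.367) = 17 × (1/2)^4.8682 ≈ 0.58209 kBq.

0.58 kBq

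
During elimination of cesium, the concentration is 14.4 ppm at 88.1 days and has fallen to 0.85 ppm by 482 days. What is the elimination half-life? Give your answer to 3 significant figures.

Over Δt = 482 − 88.1 = 393.9 days, the level fell by a factor of 14.4/0.85 ≈ 16.941.
n = log₂(16.941) ≈ 4.0825 half-lives, so t½ = 393.9/4.0825 ≈ 96.486 days.

96.5 days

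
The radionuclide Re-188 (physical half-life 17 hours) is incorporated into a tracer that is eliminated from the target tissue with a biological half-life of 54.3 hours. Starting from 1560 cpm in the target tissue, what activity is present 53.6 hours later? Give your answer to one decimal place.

88.5 cpm

1/t_eff = 1/t_phys + 1/t_biol = 1/17 + 1/54.3 = 0.07724 per hour.
t_eff = 17 × 54.3 / (17 + 54.3) ≈ 12.947 hours.
Remaining = 1560 × (1/2)^(53.6/12.947) = 1560 × (1/2)^4.14 ≈ 88.48 cpm.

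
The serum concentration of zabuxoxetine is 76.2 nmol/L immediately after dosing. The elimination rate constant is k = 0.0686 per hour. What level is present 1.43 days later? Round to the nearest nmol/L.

t½ = ln 2 / k = 0.69315 / 0.0686 ≈ 10.104 hours.
Convert the elapsed time: 1.43 days = 34.32 hours.
Number of half-lives: n = 34.32/10.104 ≈ 3.3966.
Remaining = 76.2 × (1/2)^3.3966 = 76.2 × 0.094955 ≈ 7.2356 nmol/L.

7 nmol/L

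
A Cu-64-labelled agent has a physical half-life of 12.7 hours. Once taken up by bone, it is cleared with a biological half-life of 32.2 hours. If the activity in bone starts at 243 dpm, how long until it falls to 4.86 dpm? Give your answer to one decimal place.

1/t_eff = 1/t_phys + 1/t_biol = 1/12.7 + 1/32.2 = 0.1098 per hour.
t_eff = 12.7 × 32.2 / (12.7 + 32.2) ≈ 9.1078 hours.
n = log₂(243/4.86) ≈ 5.6439; t = 5.6439 × 9.1078 ≈ 51.403 hours.

51.4 hours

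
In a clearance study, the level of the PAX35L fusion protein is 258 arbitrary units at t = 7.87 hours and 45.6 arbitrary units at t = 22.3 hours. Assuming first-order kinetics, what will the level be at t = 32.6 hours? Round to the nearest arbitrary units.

Over Δt = 22.3 − 7.87 = 14.43 hours, the level fell by a factor of 258/45.6 ≈ 5.6579.
n = log₂(5.6579) ≈ 2.5003 half-lives, so t½ = 14.43/2.5003 ≈ 5.7714 hours.
From t = 22.3 to t = 32.6: 45.6 × (1/2)^((32.6−22.3)/5.7714) ≈ 13.235 arbitrary units.

13 arbitrary units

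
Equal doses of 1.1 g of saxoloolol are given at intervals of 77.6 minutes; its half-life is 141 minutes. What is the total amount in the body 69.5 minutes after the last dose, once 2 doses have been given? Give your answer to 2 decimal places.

1.32 g

The 2 doses were given 147.1, 69.5 minutes ago.
Total = 1.1·(1/2)^(147.1/141) + 1.1·(1/2)^(69.5/141)
      = 0.53375 + 0.78165 ≈ 1.3154 g.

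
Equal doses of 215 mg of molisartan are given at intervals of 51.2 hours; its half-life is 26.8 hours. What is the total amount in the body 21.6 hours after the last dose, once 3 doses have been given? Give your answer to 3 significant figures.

The 3 doses were given 124, 72.8, 21.6 hours ago.
Total = 215·(1/2)^(124/26.8) + 215·(1/2)^(72.8/26.8) + 215·(1/2)^(21.6/26.8)
      = 8.7019 + 32.713 + 122.98 ≈ 164.39 mg.

164 mg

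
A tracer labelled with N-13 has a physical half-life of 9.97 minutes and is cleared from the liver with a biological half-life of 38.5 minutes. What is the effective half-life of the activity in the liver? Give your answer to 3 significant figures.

7.92 minutes

1/t_eff = 1/t_phys + 1/t_biol = 1/9.97 + 1/38.5 = 0.12627 per minute.
t_eff = 9.97 × 38.5 / (9.97 + 38.5) ≈ 7.9192 minutes.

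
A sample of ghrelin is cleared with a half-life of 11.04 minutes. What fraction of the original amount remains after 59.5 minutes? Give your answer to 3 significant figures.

n = 59.5/11.04 ≈ 5.3895 half-lives.
Fraction remaining = (1/2)^5.3895 ≈ 0.023856.

0.0239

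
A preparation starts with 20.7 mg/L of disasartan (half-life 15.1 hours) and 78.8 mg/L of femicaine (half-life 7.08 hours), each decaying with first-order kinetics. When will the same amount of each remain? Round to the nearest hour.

26 hours

Set 20.7·(1/2)^(t/15.1) = 78.8·(1/2)^(t/7.08).
Taking log₂: log₂(20.7/78.8) = t·(1/15.1 − 1/7.08).
log₂(0.26269) = -1.9286; 1/15.1 − 1/7.08 = -0.075018.
t = -1.9286 / -0.075018 ≈ 25.708 hours.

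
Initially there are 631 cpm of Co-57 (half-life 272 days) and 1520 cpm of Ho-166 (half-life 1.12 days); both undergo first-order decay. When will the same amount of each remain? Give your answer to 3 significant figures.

Set 631·(1/2)^(t/272) = 1520·(1/2)^(t/1.12).
Taking log₂: log₂(631/1520) = t·(1/272 − 1/1.12).
log₂(0.41513) = -1.2684; 1/272 − 1/1.12 = -0.88918.
t = -1.2684 / -0.88918 ≈ 1.4264 days.

1.43 days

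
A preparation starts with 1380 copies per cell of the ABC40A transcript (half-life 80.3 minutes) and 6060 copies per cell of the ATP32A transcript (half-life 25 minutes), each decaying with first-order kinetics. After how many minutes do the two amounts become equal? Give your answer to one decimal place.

77.5 minutes

Set 1380·(1/2)^(t/80.3) = 6060·(1/2)^(t/25).
Taking log₂: log₂(1380/6060) = t·(1/80.3 − 1/25).
log₂(0.22772) = -2.1346; 1/80.3 − 1/25 = -0.027547.
t = -2.1346 / -0.027547 ≈ 77.492 minutes.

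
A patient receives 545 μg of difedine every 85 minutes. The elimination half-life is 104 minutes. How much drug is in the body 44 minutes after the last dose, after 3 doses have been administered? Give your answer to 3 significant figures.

768 μg

The 3 doses were given 214, 129, 44 minutes ago.
Total = 545·(1/2)^(214/104) + 545·(1/2)^(129/104) + 545·(1/2)^(44/104)
      = 130.91 + 230.68 + 406.48 ≈ 768.06 μg.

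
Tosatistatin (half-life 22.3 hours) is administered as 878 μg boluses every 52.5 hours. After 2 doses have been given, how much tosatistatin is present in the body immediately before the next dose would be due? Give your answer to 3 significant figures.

205 μg

The 2 doses were given 105, 52.5 hours ago.
Total = 878·(1/2)^(105/22.3) + 878·(1/2)^(52.5/22.3)
      = 33.581 + 171.71 ≈ 205.29 μg.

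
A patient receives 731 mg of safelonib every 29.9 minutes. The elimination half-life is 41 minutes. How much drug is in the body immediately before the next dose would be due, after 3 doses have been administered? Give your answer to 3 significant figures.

The 3 doses were given 89.7, 59.8, 29.9 minutes ago.
Total = 731·(1/2)^(89.7/41) + 731·(1/2)^(59.8/41) + 731·(1/2)^(29.9/41)
      = 160.44 + 265.98 + 440.95 ≈ 867.37 mg.

867 mg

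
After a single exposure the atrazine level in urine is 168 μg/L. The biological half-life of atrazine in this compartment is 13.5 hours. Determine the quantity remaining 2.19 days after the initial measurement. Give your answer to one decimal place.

Convert the elapsed time: 2.19 days = 52.56 hours.
Number of half-lives: n = 52.56/13.5 ≈ 3.8933.
Remaining = 168 × (1/2)^3.8933 = 168 × 0.067296 ≈ 11.306 μg/L.

11.3 μg/L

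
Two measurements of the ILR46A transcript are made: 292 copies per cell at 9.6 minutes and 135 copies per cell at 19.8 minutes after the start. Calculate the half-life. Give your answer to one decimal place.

Over Δt = 19.8 − 9.6 = 10.2 minutes, the level fell by a factor of 292/135 ≈ 2.163.
n = log₂(2.163) ≈ 1.113 half-lives, so t½ = 10.2/1.113 ≈ 9.1643 minutes.

9.2 minutes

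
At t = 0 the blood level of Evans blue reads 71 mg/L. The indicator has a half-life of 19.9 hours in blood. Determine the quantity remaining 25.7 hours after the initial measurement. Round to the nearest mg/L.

Number of half-lives: n = 25.7/19.9 ≈ 1.2915.
Remaining = 71 × (1/2)^1.2915 = 71 × 0.40854 ≈ 29.006 mg/L.

29 mg/L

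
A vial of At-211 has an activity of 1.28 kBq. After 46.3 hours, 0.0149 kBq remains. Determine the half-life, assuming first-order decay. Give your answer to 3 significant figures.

7.21 hours

A/A₀ = 0.0149/1.28 ≈ 0.011641.
n = log₂(85.906) ≈ 6.4247 half-lives elapsed in 46.3 hours.
t½ = 46.3/6.4247 ≈ 7.2066 hours.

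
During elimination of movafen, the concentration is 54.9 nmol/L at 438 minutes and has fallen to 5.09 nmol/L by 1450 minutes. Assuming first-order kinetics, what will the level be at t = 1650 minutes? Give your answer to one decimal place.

3.2 nmol/L

Over Δt = 1450 − 438 = 1012 minutes, the level fell by a factor of 54.9/5.09 ≈ 10.786.
n = log₂(10.786) ≈ 3.4311 half-lives, so t½ = 1012/3.4311 ≈ 294.95 minutes.
From t = 1450 to t = 1650: 5.09 × (1/2)^((1650−1450)/294.95) ≈ 3.1812 nmol/L.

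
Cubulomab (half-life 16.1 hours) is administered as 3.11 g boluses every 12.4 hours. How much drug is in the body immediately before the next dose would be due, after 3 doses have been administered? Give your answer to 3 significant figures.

3.52 g

The 3 doses were given 37.2, 24.8, 12.4 hours ago.
Total = 3.11·(1/2)^(37.2/16.1) + 3.11·(1/2)^(24.8/16.1) + 3.11·(1/2)^(12.4/16.1)
      = 0.62692 + 1.0692 + 1.8235 ≈ 3.5197 g.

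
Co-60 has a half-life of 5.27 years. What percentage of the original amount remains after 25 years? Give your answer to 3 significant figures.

n = 25/5.27 ≈ 4.7438 half-lives.
Fraction remaining = (1/2)^4.7438 ≈ 0.037322, i.e. 3.7322%.

3.73%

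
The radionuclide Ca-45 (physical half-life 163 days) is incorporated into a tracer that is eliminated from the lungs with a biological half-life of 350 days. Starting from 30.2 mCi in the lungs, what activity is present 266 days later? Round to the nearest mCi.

6 mCi

1/t_eff = 1/t_phys + 1/t_biol = 1/163 + 1/350 = 0.0089921 per day.
t_eff = 163 × 350 / (163 + 350) ≈ 111.21 days.
Remaining = 30.2 × (1/2)^(266/111.21) = 30.2 × (1/2)^2.3919 ≈ 5.754 mCi.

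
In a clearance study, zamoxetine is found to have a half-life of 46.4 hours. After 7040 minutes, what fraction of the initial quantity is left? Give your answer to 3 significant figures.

0.173

7040 minutes = 117.333 hours.
n = 117.333/46.4 ≈ 2.5287 half-lives.
Fraction remaining = (1/2)^2.5287 ≈ 0.17329.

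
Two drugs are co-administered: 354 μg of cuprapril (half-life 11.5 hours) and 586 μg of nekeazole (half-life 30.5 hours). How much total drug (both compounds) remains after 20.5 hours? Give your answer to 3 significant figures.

471 μg

cuprapril: 354 × (1/2)^(20.5/11.5) = 354 × (1/2)^1.7826 ≈ 102.89 μg.
nekeazole: 586 × (1/2)^(20.5/30.5) = 586 × (1/2)^0.67213 ≈ 367.76 μg.
Total = 102.89 + 367.76 ≈ 470.65 μg.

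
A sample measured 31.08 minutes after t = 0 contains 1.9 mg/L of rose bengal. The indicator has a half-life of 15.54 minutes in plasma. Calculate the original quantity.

Number of half-lives elapsed: n = 31.08/15.54 ≈ 2.
A₀ = A × 2^n = 1.9 × 2^2 = 1.9 × 4 ≈ 7.6 mg/L.

7.6 mg/L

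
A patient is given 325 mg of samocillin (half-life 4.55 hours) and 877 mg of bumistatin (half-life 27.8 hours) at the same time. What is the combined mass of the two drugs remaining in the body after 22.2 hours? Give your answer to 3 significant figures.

515 mg

samocillin: 325 × (1/2)^(22.2/4.55) = 325 × (1/2)^4.8791 ≈ 11.044 mg.
bumistatin: 877 × (1/2)^(22.2/27.8) = 877 × (1/2)^0.79856 ≈ 504.21 mg.
Total = 11.044 + 504.21 ≈ 515.25 mg.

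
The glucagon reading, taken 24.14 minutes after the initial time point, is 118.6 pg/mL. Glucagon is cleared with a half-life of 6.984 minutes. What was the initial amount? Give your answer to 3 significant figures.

Number of half-lives elapsed: n = 24.14/6.984 ≈ 3.4565.
A₀ = A × 2^n = 118.6 × 2^3.4565 = 118.6 × 10.977 ≈ 1301.9 pg/mL.

1300 pg/mL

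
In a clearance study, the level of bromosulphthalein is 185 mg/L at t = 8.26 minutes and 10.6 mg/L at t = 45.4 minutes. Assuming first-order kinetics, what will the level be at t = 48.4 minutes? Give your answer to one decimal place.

8.4 mg/L

Over Δt = 45.4 − 8.26 = 37.14 minutes, the level fell by a factor of 185/10.6 ≈ 17.453.
n = log₂(17.453) ≈ 4.1254 half-lives, so t½ = 37.14/4.1254 ≈ 9.0028 minutes.
From t = 45.4 to t = 48.4: 10.6 × (1/2)^((48.4−45.4)/9.0028) ≈ 8.4138 mg/L.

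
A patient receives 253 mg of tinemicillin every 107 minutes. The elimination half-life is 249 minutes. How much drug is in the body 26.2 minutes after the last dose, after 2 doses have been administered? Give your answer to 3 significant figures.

The 2 doses were given 133.2, 26.2 minutes ago.
Total = 253·(1/2)^(133.2/249) + 253·(1/2)^(26.2/249)
      = 174.62 + 235.2 ≈ 409.82 mg.

410 mg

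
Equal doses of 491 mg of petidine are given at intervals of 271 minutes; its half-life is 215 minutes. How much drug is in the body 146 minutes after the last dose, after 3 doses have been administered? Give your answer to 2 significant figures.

The 3 doses were given 688, 417, 146 minutes ago.
Total = 491·(1/2)^(688/215) + 491·(1/2)^(417/215) + 491·(1/2)^(146/215)
      = 53.43 + 128 + 306.66 ≈ 488.1 mg.

490 mg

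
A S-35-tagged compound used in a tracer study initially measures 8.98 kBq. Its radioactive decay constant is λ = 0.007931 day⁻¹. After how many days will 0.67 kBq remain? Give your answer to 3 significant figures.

t½ = ln 2 / λ = 0.69315 / 0.007931 ≈ 87.397 days.
Fraction remaining = 0.67/8.98 ≈ 0.07461.
n = log₂(8.98/0.67) = ln(13.403)/ln 2 ≈ 3.7445 half-lives.
t = n × t½ = 3.7445 × 87.397 ≈ 327.26 days.

327 days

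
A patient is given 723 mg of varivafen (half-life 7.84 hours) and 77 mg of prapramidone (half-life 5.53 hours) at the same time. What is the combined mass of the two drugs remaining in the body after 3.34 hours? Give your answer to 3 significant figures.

589 mg

varivafen: 723 × (1/2)^(3.34/7.84) = 723 × (1/2)^0.42602 ≈ 538.14 mg.
prapramidone: 77 × (1/2)^(3.34/5.53) = 77 × (1/2)^0.60398 ≈ 50.661 mg.
Total = 538.14 + 50.661 ≈ 588.8 mg.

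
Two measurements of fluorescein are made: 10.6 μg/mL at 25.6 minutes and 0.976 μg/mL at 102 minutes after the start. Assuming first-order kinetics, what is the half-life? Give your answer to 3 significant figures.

22.2 minutes

Over Δt = 102 − 25.6 = 76.4 minutes, the level fell by a factor of 10.6/0.976 ≈ 10.861.
n = log₂(10.861) ≈ 3.441 half-lives, so t½ = 76.4/3.441 ≈ 22.203 minutes.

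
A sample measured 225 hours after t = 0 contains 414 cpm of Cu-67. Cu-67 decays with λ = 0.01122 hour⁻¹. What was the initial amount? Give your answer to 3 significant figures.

t½ = ln 2 / λ = 0.69315 / 0.01122 ≈ 61.778 hours.
Number of half-lives elapsed: n = 225/61.778 ≈ 3.6421.
A₀ = A × 2^n = 414 × 2^3.6421 = 414 × 12.485 ≈ 5168.6 cpm.

5170 cpm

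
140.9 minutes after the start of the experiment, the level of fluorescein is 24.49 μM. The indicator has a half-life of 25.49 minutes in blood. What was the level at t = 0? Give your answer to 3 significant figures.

Number of half-lives elapsed: n = 140.9/25.49 ≈ 5.5277.
A₀ = A × 2^n = 24.49 × 2^5.5277 = 24.49 × 46.131 ≈ 1129.7 μM.

1130 μM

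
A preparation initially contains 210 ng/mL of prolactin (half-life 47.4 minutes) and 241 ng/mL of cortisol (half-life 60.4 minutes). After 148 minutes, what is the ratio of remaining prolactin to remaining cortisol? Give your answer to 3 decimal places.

0.547

prolactin: 210 × (1/2)^(148/47.4) = 210 × (1/2)^3.1224 ≈ 24.115 ng/mL.
cortisol: 241 × (1/2)^(148/60.4) = 241 × (1/2)^2.4503 ≈ 44.095 ng/mL.
Ratio ≈ 24.115 / 44.095 ≈ 0.54689.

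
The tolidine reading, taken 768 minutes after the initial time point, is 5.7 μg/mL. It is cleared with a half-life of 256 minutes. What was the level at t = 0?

45.6 μg/mL

Number of half-lives elapsed: n = 768/256 ≈ 3.
A₀ = A × 2^n = 5.7 × 2^3 = 5.7 × 8 ≈ 45.6 μg/mL.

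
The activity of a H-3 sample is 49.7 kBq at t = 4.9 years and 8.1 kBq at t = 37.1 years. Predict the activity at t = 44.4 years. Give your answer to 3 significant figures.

5.37 kBq

Over Δt = 37.1 − 4.9 = 32.2 years, the level fell by a factor of 49.7/8.1 ≈ 6.1358.
n = log₂(6.1358) ≈ 2.6173 half-lives, so t½ = 32.2/2.6173 ≈ 12.303 years.
From t = 37.1 to t = 44.4: 8.1 × (1/2)^((44.4−37.1)/12.303) ≈ 5.3687 kBq.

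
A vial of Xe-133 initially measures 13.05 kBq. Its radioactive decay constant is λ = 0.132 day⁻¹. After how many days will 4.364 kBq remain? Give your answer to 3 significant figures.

8.30 days

t½ = ln 2 / λ = 0.69315 / 0.132 ≈ 5.2511 days.
Fraction remaining = 4.364/13.05 ≈ 0.33441.
n = log₂(13.05/4.364) = ln(2.9904)/ln 2 ≈ 1.5803 half-lives.
t = n × t½ = 1.5803 × 5.2511 ≈ 8.2985 days.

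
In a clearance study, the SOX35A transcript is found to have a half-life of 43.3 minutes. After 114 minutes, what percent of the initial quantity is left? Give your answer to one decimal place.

16.1%

n = 114/43.3 ≈ 2.6328 half-lives.
Fraction remaining = (1/2)^2.6328 ≈ 0.16123, i.e. 16.123%.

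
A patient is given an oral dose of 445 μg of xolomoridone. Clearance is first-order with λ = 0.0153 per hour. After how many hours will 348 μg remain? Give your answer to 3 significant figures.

16.1 hours

t½ = ln 2 / λ = 0.69315 / 0.0153 ≈ 45.304 hours.
Fraction remaining = 348/445 ≈ 0.78202.
n = log₂(445/348) = ln(1.2787)/ln 2 ≈ 0.35472 half-lives.
t = n × t½ = 0.35472 × 45.304 ≈ 16.07 hours.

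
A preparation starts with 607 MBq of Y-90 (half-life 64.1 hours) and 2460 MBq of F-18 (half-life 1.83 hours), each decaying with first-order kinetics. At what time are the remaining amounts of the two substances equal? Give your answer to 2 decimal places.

Set 607·(1/2)^(t/64.1) = 2460·(1/2)^(t/1.83).
Taking log₂: log₂(607/2460) = t·(1/64.1 − 1/1.83).
log₂(0.24675) = -2.0189; 1/64.1 − 1/1.83 = -0.53085.
t = -2.0189 / -0.53085 ≈ 3.8031 hours.

3.80 hours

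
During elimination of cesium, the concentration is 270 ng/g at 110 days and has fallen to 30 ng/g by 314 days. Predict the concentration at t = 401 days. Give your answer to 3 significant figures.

Over Δt = 314 − 110 = 204 days, the level fell by a factor of 270/30 ≈ 9.
n = log₂(9) ≈ 3.1699 half-lives, so t½ = 204/3.1699 ≈ 64.355 days.
From t = 314 to t = 401: 30 × (1/2)^((401−314)/64.355) ≈ 11.753 ng/g.

11.8 ng/g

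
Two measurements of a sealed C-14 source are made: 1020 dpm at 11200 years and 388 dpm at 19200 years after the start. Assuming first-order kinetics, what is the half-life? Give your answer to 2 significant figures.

Over Δt = 19200 − 11200 = 8000 years, the level fell by a factor of 1020/388 ≈ 2.6289.
n = log₂(2.6289) ≈ 1.3944 half-lives, so t½ = 8000/1.3944 ≈ 5737.1 years.

5700 years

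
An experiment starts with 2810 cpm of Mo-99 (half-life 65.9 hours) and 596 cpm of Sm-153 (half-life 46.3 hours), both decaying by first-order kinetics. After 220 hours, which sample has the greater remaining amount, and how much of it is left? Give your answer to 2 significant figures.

Mo-99, 280 cpm

Mo-99: 2810 × (1/2)^3.3384 ≈ 277.81 cpm.
Sm-153: 596 × (1/2)^4.7516 ≈ 22.124 cpm.
Mo-99 has more remaining, at ≈ 277.81 cpm.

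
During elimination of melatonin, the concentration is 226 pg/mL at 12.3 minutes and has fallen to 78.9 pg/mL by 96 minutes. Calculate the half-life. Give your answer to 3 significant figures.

55.1 minutes

Over Δt = 96 − 12.3 = 83.7 minutes, the level fell by a factor of 226/78.9 ≈ 2.8644.
n = log₂(2.8644) ≈ 1.5182 half-lives, so t½ = 83.7/1.5182 ≈ 55.13 minutes.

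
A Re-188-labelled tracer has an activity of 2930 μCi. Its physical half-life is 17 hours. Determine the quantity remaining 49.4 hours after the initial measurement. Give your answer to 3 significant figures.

391 μCi

Number of half-lives: n = 49.4/17 ≈ 2.9059.
Remaining = 2930 × (1/2)^2.9059 = 2930 × 0.13343 ≈ 390.94 μCi.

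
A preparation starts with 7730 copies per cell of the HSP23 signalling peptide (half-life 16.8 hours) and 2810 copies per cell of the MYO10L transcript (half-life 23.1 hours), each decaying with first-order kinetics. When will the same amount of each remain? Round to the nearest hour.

90 hours

Set 7730·(1/2)^(t/16.8) = 2810·(1/2)^(t/23.1).
Taking log₂: log₂(7730/2810) = t·(1/16.8 − 1/23.1).
log₂(2.7509) = 1.4599; 1/16.8 − 1/23.1 = 0.016234.
t = 1.4599 / 0.016234 ≈ 89.93 hours.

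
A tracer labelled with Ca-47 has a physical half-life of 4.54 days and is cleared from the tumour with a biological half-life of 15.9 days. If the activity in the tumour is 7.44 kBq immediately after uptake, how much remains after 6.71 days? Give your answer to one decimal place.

1/t_eff = 1/t_phys + 1/t_biol = 1/4.54 + 1/15.9 = 0.28316 per day.
t_eff = 4.54 × 15.9 / (4.54 + 15.9) ≈ 3.5316 days.
Remaining = 7.44 × (1/2)^(6.71/3.5316) = 7.44 × (1/2)^1.9 ≈ 1.9935 kBq.

2.0 kBq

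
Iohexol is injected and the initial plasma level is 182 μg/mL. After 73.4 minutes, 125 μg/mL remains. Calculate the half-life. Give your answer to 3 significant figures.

A/A₀ = 125/182 ≈ 0.68681.
n = log₂(1.456) ≈ 0.54201 half-lives elapsed in 73.4 minutes.
t½ = 73.4/0.54201 ≈ 135.42 minutes.

135 minutes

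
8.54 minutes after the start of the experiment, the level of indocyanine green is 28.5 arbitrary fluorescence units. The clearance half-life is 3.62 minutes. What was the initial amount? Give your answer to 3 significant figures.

Number of half-lives elapsed: n = 8.54/3.62 ≈ 2.3591.
A₀ = A × 2^n = 28.5 × 2^2.3591 = 28.5 × 5.1306 ≈ 146.22 arbitrary fluorescence units.

146 arbitrary fluorescence units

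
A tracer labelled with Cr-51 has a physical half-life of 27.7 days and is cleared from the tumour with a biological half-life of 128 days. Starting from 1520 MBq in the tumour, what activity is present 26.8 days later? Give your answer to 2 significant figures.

670 MBq

1/t_eff = 1/t_phys + 1/t_biol = 1/27.7 + 1/128 = 0.043914 per day.
t_eff = 27.7 × 128 / (27.7 + 128) ≈ 22.772 days.
Remaining = 1520 × (1/2)^(26.8/22.772) = 1520 × (1/2)^1.1769 ≈ 672.3 MBq.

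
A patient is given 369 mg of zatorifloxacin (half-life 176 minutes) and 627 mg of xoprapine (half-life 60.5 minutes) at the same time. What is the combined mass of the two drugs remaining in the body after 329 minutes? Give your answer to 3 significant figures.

115 mg

zatorifloxacin: 369 × (1/2)^(329/176) = 369 × (1/2)^1.8693 ≈ 101 mg.
xoprapine: 627 × (1/2)^(329/60.5) = 627 × (1/2)^5.438 ≈ 14.463 mg.
Total = 101 + 14.463 ≈ 115.46 mg.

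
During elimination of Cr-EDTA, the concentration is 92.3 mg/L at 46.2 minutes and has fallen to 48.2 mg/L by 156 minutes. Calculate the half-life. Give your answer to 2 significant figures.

120 minutes

Over Δt = 156 − 46.2 = 109.8 minutes, the level fell by a factor of 92.3/48.2 ≈ 1.9149.
n = log₂(1.9149) ≈ 0.9373 half-lives, so t½ = 109.8/0.9373 ≈ 117.15 minutes.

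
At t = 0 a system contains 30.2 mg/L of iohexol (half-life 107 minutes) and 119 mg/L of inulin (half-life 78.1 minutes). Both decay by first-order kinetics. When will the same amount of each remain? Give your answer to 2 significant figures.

Set 30.2·(1/2)^(t/107) = 119·(1/2)^(t/78.1).
Taking log₂: log₂(30.2/119) = t·(1/107 − 1/78.1).
log₂(0.25378) = -1.9783; 1/107 − 1/78.1 = -0.0034583.
t = -1.9783 / -0.0034583 ≈ 572.06 minutes.

570 minutes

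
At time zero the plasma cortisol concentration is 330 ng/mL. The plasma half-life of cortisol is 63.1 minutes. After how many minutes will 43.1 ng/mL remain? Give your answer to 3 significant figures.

Fraction remaining = 43.1/330 ≈ 0.13061.
n = log₂(330/43.1) = ln(7.6566)/ln 2 ≈ 2.9367 half-lives.
t = n × t½ = 2.9367 × 63.1 ≈ 185.31 minutes.

185 minutes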